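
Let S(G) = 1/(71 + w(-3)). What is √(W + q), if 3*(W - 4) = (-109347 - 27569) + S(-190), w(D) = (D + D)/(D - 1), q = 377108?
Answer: √6969226930/145 ≈ 575.74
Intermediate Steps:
w(D) = 2*D/(-1 + D) (w(D) = (2*D)/(-1 + D) = 2*D/(-1 + D))
S(G) = 2/145 (S(G) = 1/(71 + 2*(-3)/(-1 - 3)) = 1/(71 + 2*(-3)/(-4)) = 1/(71 + 2*(-3)*(-¼)) = 1/(71 + 3/2) = 1/(145/2) = 2/145)
W = -6617026/145 (W = 4 + ((-109347 - 27569) + 2/145)/3 = 4 + (-136916 + 2/145)/3 = 4 + (⅓)*(-19852818/145) = 4 - 6617606/145 = -6617026/145 ≈ -45635.)
√(W + q) = √(-6617026/145 + 377108) = √(48063634/145) = √6969226930/145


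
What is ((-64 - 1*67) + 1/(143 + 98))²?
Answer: 996664900/58081 ≈ 17160.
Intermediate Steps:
((-64 - 1*67) + 1/(143 + 98))² = ((-64 - 67) + 1/241)² = (-131 + 1/241)² = (-31570/241)² = 996664900/58081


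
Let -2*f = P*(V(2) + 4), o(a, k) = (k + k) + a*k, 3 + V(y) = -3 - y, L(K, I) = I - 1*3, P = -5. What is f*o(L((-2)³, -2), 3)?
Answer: 90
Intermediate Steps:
L(K, I) = -3 + I (L(K, I) = I - 3 = -3 + I)
V(y) = -6 - y (V(y) = -3 + (-3 - y) = -6 - y)
o(a, k) = 2*k + a*k
f = -10 (f = -(-5)*((-6 - 1*2) + 4)/2 = -(-5)*((-6 - 2) + 4)/2 = -(-5)*(-8 + 4)/2 = -(-5)*(-4)/2 = -½*20 = -10)
f*o(L((-2)³, -2), 3) = -30*(2 + (-3 - 2)) = -30*(2 - 5) = -30*(-3) = -10*(-9) = 90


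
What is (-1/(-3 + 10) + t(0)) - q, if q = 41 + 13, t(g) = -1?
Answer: -386/7 ≈ -55.143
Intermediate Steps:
q = 54
(-1/(-3 + 10) + t(0)) - q = (-1/(-3 + 10) - 1) - 1*54 = (-1/7 - 1) - 54 = -8/7 - 54 = -386/7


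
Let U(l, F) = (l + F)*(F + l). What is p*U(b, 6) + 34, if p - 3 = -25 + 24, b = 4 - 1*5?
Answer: 84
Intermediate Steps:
b = -1 (b = 4 - 5 = -1)
U(l, F) = (F + l)² (U(l, F) = (F + l)*(F + l) = (F + l)²)
p = 2 (p = 3 + (-25 + 24) = 3 - 1 = 2)
p*U(b, 6) + 34 = 2*(6 - 1)² + 34 = 2*5² + 34 = 2*25 + 34 = 50 + 34 = 84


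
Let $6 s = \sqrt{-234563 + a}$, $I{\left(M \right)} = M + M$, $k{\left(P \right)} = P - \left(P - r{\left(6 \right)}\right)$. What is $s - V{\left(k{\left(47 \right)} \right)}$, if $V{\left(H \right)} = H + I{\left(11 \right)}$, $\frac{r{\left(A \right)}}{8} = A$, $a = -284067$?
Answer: $-70 + \frac{i \sqrt{518630}}{6} \approx -70.0 + 120.03 i$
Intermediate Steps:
$r{\left(A \right)} = 8 A$
$k{\left(P \right)} = 48$ ($k{\left(P \right)} = P - \left(-48 + P\right) = 48$)
$I{\left(M \right)} = 2 M$
$V{\left(H \right)} = 22 + H$ ($V{\left(H \right)} = H + 2 \cdot 11 = H + 22 = 22 + H$)
$s = \frac{i \sqrt{518630}}{6}$ ($s = \frac{\sqrt{-234563 - 284067}}{6} = \frac{\sqrt{-518630}}{6} = \frac{i \sqrt{518630}}{6} \approx 120.03 i$)
$s - V{\left(k{\left(47 \right)} \right)} = \frac{i \sqrt{518630}}{6} - \left(22 + 48\right) = \frac{i \sqrt{518630}}{6} - 70 = -70 + \frac{i \sqrt{518630}}{6}$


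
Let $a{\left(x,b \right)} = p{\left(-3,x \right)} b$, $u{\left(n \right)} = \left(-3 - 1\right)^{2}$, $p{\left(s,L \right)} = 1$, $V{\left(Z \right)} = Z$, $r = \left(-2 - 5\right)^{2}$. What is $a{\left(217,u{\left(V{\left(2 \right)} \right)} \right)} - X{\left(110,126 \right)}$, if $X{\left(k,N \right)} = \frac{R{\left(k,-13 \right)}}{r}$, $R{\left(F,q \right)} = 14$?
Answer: $\frac{110}{7} \approx 15.714$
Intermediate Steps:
$r = 49$ ($r = \left(-7\right)^{2} = 49$)
$u{\left(n \right)} = 16$ ($u{\left(n \right)} = \left(-4\right)^{2} = 16$)
$X{\left(k,N \right)} = \frac{2}{7}$ ($X{\left(k,N \right)} = \frac{14}{49} = 14 \cdot \frac{1}{49} = \frac{2}{7}$)
$a{\left(x,b \right)} = b$ ($a{\left(x,b \right)} = 1 b = b$)
$a{\left(217,u{\left(V{\left(2 \right)} \right)} \right)} - X{\left(110,126 \right)} = 16 - \frac{2}{7} = \frac{110}{7}$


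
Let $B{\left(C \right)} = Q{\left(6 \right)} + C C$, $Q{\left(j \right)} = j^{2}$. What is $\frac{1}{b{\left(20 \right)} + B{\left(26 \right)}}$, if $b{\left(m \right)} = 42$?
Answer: $\frac{1}{754} \approx 0.0013263$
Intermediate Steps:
$B{\left(C \right)} = 36 + C^{2}$ ($B{\left(C \right)} = 6^{2} + C C = 36 + C^{2}$)
$\frac{1}{b{\left(20 \right)} + B{\left(26 \right)}} = \frac{1}{42 + \left(36 + 26^{2}\right)} = \frac{1}{42 + \left(36 + 676\right)} = \frac{1}{42 + 712} = \frac{1}{754}$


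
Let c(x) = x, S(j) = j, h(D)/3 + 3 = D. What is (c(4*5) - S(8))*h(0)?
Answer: -108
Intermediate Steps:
h(D) = -9 + 3*D
(c(4*5) - S(8))*h(0) = (4*5 - 1*8)*(-9 + 3*0) = (20 - 8)*(-9 + 0) = 12*(-9) = -108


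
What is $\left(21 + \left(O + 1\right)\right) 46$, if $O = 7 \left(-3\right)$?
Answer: $46$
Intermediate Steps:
$O = -21$
$\left(21 + \left(O + 1\right)\right) 46 = \left(21 + \left(-21 + 1\right)\right) 46 = \left(21 - 20\right) 46 = 1 \cdot 46 = 46$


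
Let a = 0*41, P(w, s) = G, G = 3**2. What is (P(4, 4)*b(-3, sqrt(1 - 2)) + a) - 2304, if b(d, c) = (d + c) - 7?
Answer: -2394 + 9*I ≈ -2394.0 + 9.0*I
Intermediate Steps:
b(d, c) = -7 + c + d (b(d, c) = (c + d) - 7 = -7 + c + d)
G = 9
P(w, s) = 9
a = 0
(P(4, 4)*b(-3, sqrt(1 - 2)) + a) - 2304 = (9*(-7 + sqrt(1 - 2) - 3) + 0) - 2304 = (9*(-7 + sqrt(-1) - 3) + 0) - 2304 = (9*(-7 + I - 3) + 0) - 2304 = (9*(-10 + I) + 0) - 2304 = ((-90 + 9*I) + 0) - 2304 = (-90 + 9*I) - 2304 = -2394 + 9*I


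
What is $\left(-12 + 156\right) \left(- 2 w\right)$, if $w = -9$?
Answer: $2592$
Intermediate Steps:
$\left(-12 + 156\right) \left(- 2 w\right) = \left(-12 + 156\right) \left(\left(-2\right) \left(-9\right)\right) = 144 \cdot 18 = 2592$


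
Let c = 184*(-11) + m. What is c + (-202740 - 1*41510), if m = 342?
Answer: -245932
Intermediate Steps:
c = -1682 (c = 184*(-11) + 342 = -2024 + 342 = -1682)
c + (-202740 - 1*41510) = -1682 + (-202740 - 1*41510) = -1682 + (-202740 - 41510) = -1682 - 244250 = -245932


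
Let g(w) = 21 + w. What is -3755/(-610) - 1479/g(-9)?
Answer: -28571/244 ≈ -117.09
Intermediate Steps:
-3755/(-610) - 1479/g(-9) = -3755/(-610) - 1479/(21 - 9) = -3755*(-1/610) - 1479/12 = 751/122 - 1479*1/12 = 751/122 - 493/4 = -28571/244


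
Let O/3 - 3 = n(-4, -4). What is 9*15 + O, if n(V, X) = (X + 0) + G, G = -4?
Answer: 120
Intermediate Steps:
n(V, X) = -4 + X (n(V, X) = (X + 0) - 4 = X - 4 = -4 + X)
O = -15 (O = 9 + 3*(-4 - 4) = 9 + 3*(-8) = 9 - 24 = -15)
9*15 + O = 9*15 - 15 = 135 - 15 = 120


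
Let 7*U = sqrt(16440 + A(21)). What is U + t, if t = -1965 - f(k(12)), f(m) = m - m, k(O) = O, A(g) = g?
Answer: -1965 + 3*sqrt(1829)/7 ≈ -1946.7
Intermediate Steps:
f(m) = 0
t = -1965 (t = -1965 - 1*0 = -1965 + 0 = -1965)
U = 3*sqrt(1829)/7 (U = sqrt(16440 + 21)/7 = sqrt(16461)/7 = (3*sqrt(1829))/7 = 3*sqrt(1829)/7 ≈ 18.329)
U + t = 3*sqrt(1829)/7 - 1965 = -1965 + 3*sqrt(1829)/7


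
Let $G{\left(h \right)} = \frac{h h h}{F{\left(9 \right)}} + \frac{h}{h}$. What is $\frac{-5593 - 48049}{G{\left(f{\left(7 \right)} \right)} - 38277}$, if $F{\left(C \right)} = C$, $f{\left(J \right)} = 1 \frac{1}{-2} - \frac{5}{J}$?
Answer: $\frac{1324742832}{945269009} \approx 1.4014$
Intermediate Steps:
$f{\left(J \right)} = - \frac{1}{2} - \frac{5}{J}$ ($f{\left(J \right)} = 1 \left(- \frac{1}{2}\right) - \frac{5}{J} = - \frac{1}{2} - \frac{5}{J}$)
$G{\left(h \right)} = 1 + \frac{h^{3}}{9}$ ($G{\left(h \right)} = \frac{h h h}{9} + \frac{h}{h} = h^{2} h \frac{1}{9} + 1 = h^{3} \cdot \frac{1}{9} + 1 = \frac{h^{3}}{9} + 1 = 1 + \frac{h^{3}}{9}$)
$\frac{-5593 - 48049}{G{\left(f{\left(7 \right)} \right)} - 38277} = \frac{-5593 - 48049}{\left(1 + \frac{\left(\frac{-10 - 7}{2 \cdot 7}\right)^{3}}{9}\right) - 38277} = - \frac{53642}{\left(1 + \frac{\left(\frac{1}{2} \cdot \frac{1}{7} \left(-10 - 7\right)\right)^{3}}{9}\right) - 38277} = - \frac{53642}{\left(1 + \frac{\left(\frac{1}{2} \cdot \frac{1}{7} \left(-17\right)\right)^{3}}{9}\right) - 38277} = - \frac{53642}{\left(1 + \frac{\left(- \frac{17}{14}\right)^{3}}{9}\right) - 38277} = - \frac{53642}{\left(1 + \frac{1}{9} \left(- \frac{4913}{2744}\right)\right) - 38277} = - \frac{53642}{\left(1 - \frac{4913}{24696}\right) - 38277} = - \frac{53642}{\frac{19783}{24696} - 38277} = - \frac{53642}{- \frac{945269009}{24696}} = \left(-53642\right) \left(- \frac{24696}{945269009}\right) = \frac{1324742832}{945269009}$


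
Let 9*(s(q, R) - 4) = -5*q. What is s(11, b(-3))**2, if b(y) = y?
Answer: 361/81 ≈ 4.4568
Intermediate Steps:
s(q, R) = 4 - 5*q/9 (s(q, R) = 4 + (-5*q)/9 = 4 - 5*q/9)
s(11, b(-3))**2 = (4 - 5/9*11)**2 = (4 - 55/9)**2 = (-19/9)**2 = 361/81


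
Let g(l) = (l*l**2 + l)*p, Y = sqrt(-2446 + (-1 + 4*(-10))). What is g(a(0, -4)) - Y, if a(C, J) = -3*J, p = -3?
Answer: -5220 - I*sqrt(2487) ≈ -5220.0 - 49.87*I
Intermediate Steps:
Y = I*sqrt(2487) (Y = sqrt(-2446 + (-1 - 40)) = sqrt(-2446 - 41) = sqrt(-2487) = I*sqrt(2487) ≈ 49.87*I)
g(l) = -3*l - 3*l**3 (g(l) = (l*l**2 + l)*(-3) = (l**3 + l)*(-3) = (l + l**3)*(-3) = -3*l - 3*l**3)
g(a(0, -4)) - Y = -3*(-3*(-4))*(1 + (-3*(-4))**2) - I*sqrt(2487) = -3*12*(1 + 12**2) - I*sqrt(2487) = -3*12*(1 + 144) - I*sqrt(2487) = -3*12*145 - I*sqrt(2487) = -5220 - I*sqrt(2487)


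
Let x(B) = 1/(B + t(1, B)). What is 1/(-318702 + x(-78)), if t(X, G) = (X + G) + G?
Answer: -233/74257567 ≈ -3.1377e-6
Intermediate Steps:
t(X, G) = X + 2*G (t(X, G) = (G + X) + G = X + 2*G)
x(B) = 1/(1 + 3*B) (x(B) = 1/(B + (1 + 2*B)) = 1/(1 + 3*B))
1/(-318702 + x(-78)) = 1/(-318702 + 1/(1 + 3*(-78))) = 1/(-318702 + 1/(1 - 234)) = 1/(-318702 + 1/(-233)) = 1/(-318702 - 1/233) = 1/(-74257567/233) = -233/74257567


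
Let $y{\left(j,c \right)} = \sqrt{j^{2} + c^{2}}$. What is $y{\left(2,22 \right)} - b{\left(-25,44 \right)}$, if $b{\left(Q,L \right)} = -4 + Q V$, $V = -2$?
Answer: $-46 + 2 \sqrt{122} \approx -23.909$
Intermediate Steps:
$y{\left(j,c \right)} = \sqrt{c^{2} + j^{2}}$
$b{\left(Q,L \right)} = -4 - 2 Q$ ($b{\left(Q,L \right)} = -4 + Q \left(-2\right) = -4 - 2 Q$)
$y{\left(2,22 \right)} - b{\left(-25,44 \right)} = \sqrt{22^{2} + 2^{2}} - \left(-4 - -50\right) = \sqrt{484 + 4} - \left(-4 + 50\right) = \sqrt{488} - 46 = 2 \sqrt{122} - 46 = -46 + 2 \sqrt{122}$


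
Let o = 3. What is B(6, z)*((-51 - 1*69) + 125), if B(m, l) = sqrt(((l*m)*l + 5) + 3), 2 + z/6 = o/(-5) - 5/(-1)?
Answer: 2*sqrt(7826) ≈ 176.93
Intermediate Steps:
z = 72/5 (z = -12 + 6*(3/(-5) - 5/(-1)) = -12 + 6*(3*(-1/5) - 5*(-1)) = -12 + 6*(-3/5 + 5) = -12 + 6*(22/5) = -12 + 132/5 = 72/5 ≈ 14.400)
B(m, l) = sqrt(8 + m*l**2) (B(m, l) = sqrt((m*l**2 + 5) + 3) = sqrt((5 + m*l**2) + 3) = sqrt(8 + m*l**2))
B(6, z)*((-51 - 1*69) + 125) = sqrt(8 + 6*(72/5)**2)*((-51 - 1*69) + 125) = sqrt(8 + 6*(5184/25))*((-51 - 69) + 125) = sqrt(8 + 31104/25)*(-120 + 125) = sqrt(31304/25)*5 = (2*sqrt(7826)/5)*5 = 2*sqrt(7826)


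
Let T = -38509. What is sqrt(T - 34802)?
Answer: I*sqrt(73311) ≈ 270.76*I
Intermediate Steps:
sqrt(T - 34802) = sqrt(-38509 - 34802) = sqrt(-73311) = I*sqrt(73311)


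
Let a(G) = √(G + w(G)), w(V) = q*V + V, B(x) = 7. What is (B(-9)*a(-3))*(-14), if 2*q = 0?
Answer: -98*I*√6 ≈ -240.05*I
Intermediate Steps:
q = 0 (q = (½)*0 = 0)
w(V) = V (w(V) = 0*V + V = 0 + V = V)
a(G) = √2*√G (a(G) = √(G + G) = √(2*G) = √2*√G)
(B(-9)*a(-3))*(-14) = (7*(√2*√(-3)))*(-14) = (7*(√2*(I*√3)))*(-14) = (7*(I*√6))*(-14) = (7*I*√6)*(-14) = -98*I*√6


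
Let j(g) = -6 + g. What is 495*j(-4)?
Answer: -4950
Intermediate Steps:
495*j(-4) = 495*(-6 - 4) = 495*(-10) = -4950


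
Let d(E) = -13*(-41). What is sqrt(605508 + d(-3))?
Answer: sqrt(606041) ≈ 778.49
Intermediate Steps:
d(E) = 533
sqrt(605508 + d(-3)) = sqrt(605508 + 533) = sqrt(606041)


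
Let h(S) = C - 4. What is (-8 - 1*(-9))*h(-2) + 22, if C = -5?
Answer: 13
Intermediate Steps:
h(S) = -9 (h(S) = -5 - 4 = -9)
(-8 - 1*(-9))*h(-2) + 22 = (-8 - 1*(-9))*(-9) + 22 = (-8 + 9)*(-9) + 22 = 1*(-9) + 22 = -9 + 22 = 13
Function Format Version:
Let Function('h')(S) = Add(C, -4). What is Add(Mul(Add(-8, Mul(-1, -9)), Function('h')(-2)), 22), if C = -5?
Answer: 13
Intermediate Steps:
Function('h')(S) = -9 (Function('h')(S) = Add(-5, -4) = -9)
Add(Mul(Add(-8, Mul(-1, -9)), Function('h')(-2)), 22) = Add(Mul(Add(-8, Mul(-1, -9)), -9), 22) = Add(Mul(Add(-8, 9), -9), 22) = Add(Mul(1, -9), 22) = Add(-9, 22) = 13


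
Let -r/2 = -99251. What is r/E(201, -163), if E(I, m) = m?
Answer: -198502/163 ≈ -1217.8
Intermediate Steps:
r = 198502 (r = -2*(-99251) = 198502)
r/E(201, -163) = 198502/(-163) = 198502*(-1/163) = -198502/163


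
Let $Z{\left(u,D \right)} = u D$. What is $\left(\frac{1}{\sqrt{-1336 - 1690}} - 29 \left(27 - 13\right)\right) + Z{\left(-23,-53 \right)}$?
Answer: $813 - \frac{i \sqrt{3026}}{3026} \approx 813.0 - 0.018179 i$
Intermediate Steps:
$Z{\left(u,D \right)} = D u$
$\left(\frac{1}{\sqrt{-1336 - 1690}} - 29 \left(27 - 13\right)\right) + Z{\left(-23,-53 \right)} = \left(\frac{1}{\sqrt{-1336 - 1690}} - 29 \left(27 - 13\right)\right) - -1219 = \left(\frac{1}{\sqrt{-3026}} - 406\right) + 1219 = \left(\frac{1}{i \sqrt{3026}} - 406\right) + 1219 = \left(- \frac{i \sqrt{3026}}{3026} - 406\right) + 1219 = \left(-406 - \frac{i \sqrt{3026}}{3026}\right) + 1219 = 813 - \frac{i \sqrt{3026}}{3026}$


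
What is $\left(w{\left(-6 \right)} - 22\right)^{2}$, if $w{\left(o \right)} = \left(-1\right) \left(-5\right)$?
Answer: $289$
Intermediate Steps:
$w{\left(o \right)} = 5$
$\left(w{\left(-6 \right)} - 22\right)^{2} = \left(5 - 22\right)^{2} = \left(-17\right)^{2} = 289$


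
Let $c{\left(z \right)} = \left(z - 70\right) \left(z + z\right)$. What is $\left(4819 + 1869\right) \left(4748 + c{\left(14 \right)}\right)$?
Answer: $21267840$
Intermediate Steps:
$c{\left(z \right)} = 2 z \left(-70 + z\right)$ ($c{\left(z \right)} = \left(-70 + z\right) 2 z = 2 z \left(-70 + z\right)$)
$\left(4819 + 1869\right) \left(4748 + c{\left(14 \right)}\right) = \left(4819 + 1869\right) \left(4748 + 2 \cdot 14 \left(-70 + 14\right)\right) = 6688 \left(4748 + 2 \cdot 14 \left(-56\right)\right) = 6688 \left(4748 - 1568\right) = 6688 \cdot 3180 = 21267840$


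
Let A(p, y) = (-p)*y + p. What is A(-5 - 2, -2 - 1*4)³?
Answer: -117649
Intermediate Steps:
A(p, y) = p - p*y (A(p, y) = -p*y + p = p - p*y)
A(-5 - 2, -2 - 1*4)³ = ((-5 - 2)*(1 - (-2 - 1*4)))³ = (-7*(1 - (-2 - 4)))³ = (-7*(1 - 1*(-6)))³ = (-7*(1 + 6))³ = (-7*7)³ = (-49)³ = -117649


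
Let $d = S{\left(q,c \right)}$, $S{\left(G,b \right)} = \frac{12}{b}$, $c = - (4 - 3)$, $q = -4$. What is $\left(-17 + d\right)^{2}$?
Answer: $841$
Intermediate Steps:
$c = -1$ ($c = \left(-1\right) 1 = -1$)
$d = -12$ ($d = \frac{12}{-1} = 12 \left(-1\right) = -12$)
$\left(-17 + d\right)^{2} = \left(-17 - 12\right)^{2} = \left(-29\right)^{2} = 841$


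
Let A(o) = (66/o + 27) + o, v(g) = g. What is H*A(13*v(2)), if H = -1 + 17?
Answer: 11552/13 ≈ 888.62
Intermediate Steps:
A(o) = 27 + o + 66/o (A(o) = (27 + 66/o) + o = 27 + o + 66/o)
H = 16
H*A(13*v(2)) = 16*(27 + 13*2 + 66/((13*2))) = 16*(27 + 26 + 66/26) = 16*(27 + 26 + 66*(1/26)) = 16*(27 + 26 + 33/13) = 16*(722/13) = 11552/13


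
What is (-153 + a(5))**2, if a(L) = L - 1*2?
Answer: 22500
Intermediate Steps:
a(L) = -2 + L (a(L) = L - 2 = -2 + L)
(-153 + a(5))**2 = (-153 + (-2 + 5))**2 = (-153 + 3)**2 = (-150)**2 = 22500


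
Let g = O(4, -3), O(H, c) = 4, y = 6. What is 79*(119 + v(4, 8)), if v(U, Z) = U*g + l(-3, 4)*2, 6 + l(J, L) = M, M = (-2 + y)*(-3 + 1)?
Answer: 8453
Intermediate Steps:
M = -8 (M = (-2 + 6)*(-3 + 1) = 4*(-2) = -8)
g = 4
l(J, L) = -14 (l(J, L) = -6 - 8 = -14)
v(U, Z) = -28 + 4*U (v(U, Z) = U*4 - 14*2 = 4*U - 28 = -28 + 4*U)
79*(119 + v(4, 8)) = 79*(119 + (-28 + 4*4)) = 79*(119 + (-28 + 16)) = 79*(119 - 12) = 79*107 = 8453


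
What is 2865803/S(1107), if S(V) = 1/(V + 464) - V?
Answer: -4502176513/1739096 ≈ -2588.8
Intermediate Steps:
S(V) = 1/(464 + V) - V
2865803/S(1107) = 2865803/(((1 - 1*1107² - 464*1107)/(464 + 1107))) = 2865803/(((1 - 1*1225449 - 513648)/1571)) = 2865803/(((1 - 1225449 - 513648)/1571)) = 2865803/(((1/1571)*(-1739096))) = 2865803/(-1739096/1571) = 2865803*(-1571/1739096) = -4502176513/1739096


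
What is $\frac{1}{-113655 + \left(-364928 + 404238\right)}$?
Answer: $- \frac{1}{74345} \approx -1.3451 \cdot 10^{-5}$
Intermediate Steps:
$\frac{1}{-113655 + \left(-364928 + 404238\right)} = \frac{1}{-113655 + 39310} = \frac{1}{-74345} = - \frac{1}{74345}$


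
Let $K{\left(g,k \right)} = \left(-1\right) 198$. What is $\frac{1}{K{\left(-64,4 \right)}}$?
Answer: $- \frac{1}{198} \approx -0.0050505$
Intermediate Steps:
$K{\left(g,k \right)} = -198$
$\frac{1}{K{\left(-64,4 \right)}} = \frac{1}{-198} = - \frac{1}{198}$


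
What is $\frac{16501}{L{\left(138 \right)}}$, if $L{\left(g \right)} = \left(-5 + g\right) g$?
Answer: $\frac{16501}{18354} \approx 0.89904$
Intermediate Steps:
$L{\left(g \right)} = g \left(-5 + g\right)$
$\frac{16501}{L{\left(138 \right)}} = \frac{16501}{138 \left(-5 + 138\right)} = \frac{16501}{138 \cdot 133} = \frac{16501}{18354}$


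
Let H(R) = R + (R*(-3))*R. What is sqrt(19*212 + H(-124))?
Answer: 4*I*sqrt(2639) ≈ 205.48*I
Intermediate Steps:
H(R) = R - 3*R**2 (H(R) = R + (-3*R)*R = R - 3*R**2)
sqrt(19*212 + H(-124)) = sqrt(19*212 - 124*(1 - 3*(-124))) = sqrt(4028 - 124*(1 + 372)) = sqrt(4028 - 124*373) = sqrt(4028 - 46252) = sqrt(-42224) = 4*I*sqrt(2639)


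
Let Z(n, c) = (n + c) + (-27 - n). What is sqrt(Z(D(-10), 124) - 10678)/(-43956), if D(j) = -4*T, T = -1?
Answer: -I*sqrt(10581)/43956 ≈ -0.0023402*I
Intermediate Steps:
D(j) = 4 (D(j) = -4*(-1) = 4)
Z(n, c) = -27 + c (Z(n, c) = (c + n) + (-27 - n) = -27 + c)
sqrt(Z(D(-10), 124) - 10678)/(-43956) = sqrt((-27 + 124) - 10678)/(-43956) = sqrt(97 - 10678)*(-1/43956) = sqrt(-10581)*(-1/43956) = (I*sqrt(10581))*(-1/43956) = -I*sqrt(10581)/43956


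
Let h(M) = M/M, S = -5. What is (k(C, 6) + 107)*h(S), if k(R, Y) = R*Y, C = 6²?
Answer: 323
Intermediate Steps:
C = 36
h(M) = 1
(k(C, 6) + 107)*h(S) = (36*6 + 107)*1 = (216 + 107)*1 = 323*1 = 323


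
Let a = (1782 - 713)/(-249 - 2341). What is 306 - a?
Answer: 793609/2590 ≈ 306.41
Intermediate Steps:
a = -1069/2590 (a = 1069/(-2590) = 1069*(-1/2590) = -1069/2590 ≈ -0.41274)
306 - a = 306 - 1*(-1069/2590) = 306 + 1069/2590 = 793609/2590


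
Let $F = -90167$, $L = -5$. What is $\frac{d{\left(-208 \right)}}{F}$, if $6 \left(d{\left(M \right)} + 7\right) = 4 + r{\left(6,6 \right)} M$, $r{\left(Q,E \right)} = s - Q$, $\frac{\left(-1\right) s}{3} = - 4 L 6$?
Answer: $- \frac{5435}{38643} \approx -0.14065$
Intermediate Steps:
$s = -360$ ($s = - 3 \left(-4\right) \left(-5\right) 6 = - 3 \cdot 20 \cdot 6 = \left(-3\right) 120 = -360$)
$r{\left(Q,E \right)} = -360 - Q$
$d{\left(M \right)} = - \frac{19}{3} - 61 M$ ($d{\left(M \right)} = -7 + \frac{4 + \left(-360 - 6\right) M}{6} = -7 + \frac{4 - 366 M}{6} = -7 - \left(- \frac{2}{3} + 61 M\right) = - \frac{19}{3} - 61 M$)
$\frac{d{\left(-208 \right)}}{F} = \frac{- \frac{19}{3} - -12688}{-90167} = \left(- \frac{19}{3} + 12688\right) \left(- \frac{1}{90167}\right) = \frac{38045}{3} \left(- \frac{1}{90167}\right) = - \frac{5435}{38643}$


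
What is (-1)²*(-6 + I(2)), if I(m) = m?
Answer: -4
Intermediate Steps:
(-1)²*(-6 + I(2)) = (-1)²*(-6 + 2) = 1*(-4) = -4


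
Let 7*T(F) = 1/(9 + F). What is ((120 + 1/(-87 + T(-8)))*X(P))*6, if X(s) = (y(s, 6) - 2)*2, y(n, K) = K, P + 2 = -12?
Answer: 218859/38 ≈ 5759.4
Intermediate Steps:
P = -14 (P = -2 - 12 = -14)
T(F) = 1/(7*(9 + F))
X(s) = 8 (X(s) = (6 - 2)*2 = 4*2 = 8)
((120 + 1/(-87 + T(-8)))*X(P))*6 = ((120 + 1/(-87 + 1/(7*(9 - 8))))*8)*6 = ((120 + 1/(-87 + (⅐)/1))*8)*6 = ((120 + 1/(-87 + (⅐)*1))*8)*6 = ((120 + 1/(-87 + ⅐))*8)*6 = ((120 + 1/(-608/7))*8)*6 = ((120 - 7/608)*8)*6 = ((72953/608)*8)*6 = (72953/76)*6 = 218859/38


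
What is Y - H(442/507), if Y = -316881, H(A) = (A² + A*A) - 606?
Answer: -481056587/1521 ≈ -3.1628e+5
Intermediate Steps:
H(A) = -606 + 2*A² (H(A) = (A² + A²) - 606 = 2*A² - 606 = -606 + 2*A²)
Y - H(442/507) = -316881 - (-606 + 2*(442/507)²) = -316881 - (-606 + 2*(442*(1/507))²) = -316881 - (-606 + 2*(34/39)²) = -316881 - (-606 + 2*(1156/1521)) = -316881 - (-606 + 2312/1521) = -316881 - 1*(-919414/1521) = -316881 + 919414/1521 = -481056587/1521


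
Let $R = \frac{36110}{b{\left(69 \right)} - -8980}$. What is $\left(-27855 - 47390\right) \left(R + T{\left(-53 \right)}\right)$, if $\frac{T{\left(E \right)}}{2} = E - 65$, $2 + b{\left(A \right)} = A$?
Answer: $\frac{157937900590}{9047} \approx 1.7457 \cdot 10^{7}$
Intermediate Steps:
$b{\left(A \right)} = -2 + A$
$T{\left(E \right)} = -130 + 2 E$ ($T{\left(E \right)} = 2 \left(E - 65\right) = 2 \left(-65 + E\right) = -130 + 2 E$)
$R = \frac{36110}{9047}$ ($R = \frac{36110}{\left(-2 + 69\right) - -8980} = \frac{36110}{67 + 8980} = \frac{36110}{9047} \approx 3.9914$)
$\left(-27855 - 47390\right) \left(R + T{\left(-53 \right)}\right) = \left(-27855 - 47390\right) \left(\frac{36110}{9047} + \left(-130 + 2 \left(-53\right)\right)\right) = - 75245 \left(\frac{36110}{9047} - 236\right) = \left(-75245\right) \left(- \frac{2098982}{9047}\right) = \frac{157937900590}{9047}$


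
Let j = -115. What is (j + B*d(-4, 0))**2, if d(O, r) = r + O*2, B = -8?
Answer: 2601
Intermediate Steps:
d(O, r) = r + 2*O
(j + B*d(-4, 0))**2 = (-115 - 8*(0 + 2*(-4)))**2 = (-115 - 8*(0 - 8))**2 = (-115 - 8*(-8))**2 = (-115 + 64)**2 = (-51)**2 = 2601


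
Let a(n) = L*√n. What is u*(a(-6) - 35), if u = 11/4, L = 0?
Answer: -385/4 ≈ -96.250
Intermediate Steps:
a(n) = 0 (a(n) = 0*√n = 0)
u = 11/4 (u = 11*(¼) = 11/4 ≈ 2.7500)
u*(a(-6) - 35) = 11*(0 - 35)/4 = (11/4)*(-35) = -385/4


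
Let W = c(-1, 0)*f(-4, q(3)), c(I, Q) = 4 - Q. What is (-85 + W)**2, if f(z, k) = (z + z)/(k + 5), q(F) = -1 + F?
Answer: 393129/49 ≈ 8023.0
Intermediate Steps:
f(z, k) = 2*z/(5 + k) (f(z, k) = (2*z)/(5 + k) = 2*z/(5 + k))
W = -32/7 (W = (4 - 1*0)*(2*(-4)/(5 + (-1 + 3))) = (4 + 0)*(2*(-4)/(5 + 2)) = 4*(2*(-4)/7) = 4*(2*(-4)*(1/7)) = 4*(-8/7) = -32/7 ≈ -4.5714)
(-85 + W)**2 = (-85 - 32/7)**2 = (-627/7)**2 = 393129/49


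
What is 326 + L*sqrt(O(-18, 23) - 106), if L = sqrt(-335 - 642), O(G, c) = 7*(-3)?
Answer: 326 - sqrt(124079) ≈ -26.249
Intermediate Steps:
O(G, c) = -21
L = I*sqrt(977) (L = sqrt(-977) = I*sqrt(977) ≈ 31.257*I)
326 + L*sqrt(O(-18, 23) - 106) = 326 + (I*sqrt(977))*sqrt(-21 - 106) = 326 + (I*sqrt(977))*sqrt(-127) = 326 + (I*sqrt(977))*(I*sqrt(127)) = 326 - sqrt(124079)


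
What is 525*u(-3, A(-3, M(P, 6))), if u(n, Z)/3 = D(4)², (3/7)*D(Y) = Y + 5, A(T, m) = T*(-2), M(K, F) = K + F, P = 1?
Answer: 694575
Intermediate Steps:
M(K, F) = F + K
A(T, m) = -2*T
D(Y) = 35/3 + 7*Y/3 (D(Y) = 7*(Y + 5)/3 = 7*(5 + Y)/3 = 35/3 + 7*Y/3)
u(n, Z) = 1323 (u(n, Z) = 3*(35/3 + (7/3)*4)² = 3*(35/3 + 28/3)² = 3*21² = 3*441 = 1323)
525*u(-3, A(-3, M(P, 6))) = 525*1323 = 694575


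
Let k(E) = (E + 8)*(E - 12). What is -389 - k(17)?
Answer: -514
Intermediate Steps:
k(E) = (-12 + E)*(8 + E) (k(E) = (8 + E)*(-12 + E) = (-12 + E)*(8 + E))
-389 - k(17) = -389 - (-96 + 17**2 - 4*17) = -389 - (-96 + 289 - 68) = -389 - 1*125 = -389 - 125 = -514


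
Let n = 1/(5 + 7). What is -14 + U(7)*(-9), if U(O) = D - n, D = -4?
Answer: 91/4 ≈ 22.750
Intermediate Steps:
n = 1/12 ≈ 0.083333
U(O) = -49/12 (U(O) = -4 - 1*1/12 = -4 - 1/12 = -49/12)
-14 + U(7)*(-9) = -14 - 49/12*(-9) = -14 + 147/4 = 91/4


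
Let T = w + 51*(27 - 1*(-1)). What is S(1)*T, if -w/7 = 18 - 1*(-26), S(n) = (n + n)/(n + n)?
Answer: 1120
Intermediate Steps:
S(n) = 1 (S(n) = (2*n)/((2*n)) = (2*n)*(1/(2*n)) = 1)
w = -308 (w = -7*(18 - 1*(-26)) = -7*(18 + 26) = -7*44 = -308)
T = 1120 (T = -308 + 51*(27 - 1*(-1)) = -308 + 51*(27 + 1) = -308 + 51*28 = -308 + 1428 = 1120)
S(1)*T = 1*1120 = 1120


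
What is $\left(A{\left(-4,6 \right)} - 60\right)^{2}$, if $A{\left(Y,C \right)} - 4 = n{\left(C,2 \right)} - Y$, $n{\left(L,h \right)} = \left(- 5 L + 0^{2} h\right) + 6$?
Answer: $5776$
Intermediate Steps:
$n{\left(L,h \right)} = 6 - 5 L$ ($n{\left(L,h \right)} = \left(- 5 L + 0 h\right) + 6 = \left(- 5 L + 0\right) + 6 = - 5 L + 6 = 6 - 5 L$)
$A{\left(Y,C \right)} = 10 - Y - 5 C$ ($A{\left(Y,C \right)} = 4 - \left(-6 + Y + 5 C\right) = 10 - Y - 5 C$)
$\left(A{\left(-4,6 \right)} - 60\right)^{2} = \left(\left(10 - -4 - 30\right) - 60\right)^{2} = \left(\left(10 + 4 - 30\right) - 60\right)^{2} = \left(-16 - 60\right)^{2} = \left(-76\right)^{2} = 5776$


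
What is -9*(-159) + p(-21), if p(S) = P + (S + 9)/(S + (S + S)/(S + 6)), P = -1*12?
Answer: 129189/91 ≈ 1419.7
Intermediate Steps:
P = -12
p(S) = -12 + (9 + S)/(S + 2*S/(6 + S)) (p(S) = -12 + (S + 9)/(S + (S + S)/(S + 6)) = -12 + (9 + S)/(S + (2*S)/(6 + S)) = -12 + (9 + S)/(S + 2*S/(6 + S)))
-9*(-159) + p(-21) = -9*(-159) + (54 - 81*(-21) - 11*(-21)²)/((-21)*(8 - 21)) = 1431 - 1/21*(54 + 1701 - 11*441)/(-13) = 1431 - 1/21*(-1/13)*(54 + 1701 - 4851) = 1431 - 1/21*(-1/13)*(-3096) = 1431 - 1032/91 = 129189/91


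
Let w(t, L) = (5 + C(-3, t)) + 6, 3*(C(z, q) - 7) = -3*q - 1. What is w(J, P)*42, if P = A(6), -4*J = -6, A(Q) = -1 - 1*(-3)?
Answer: 679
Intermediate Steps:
C(z, q) = 20/3 - q (C(z, q) = 7 + (-3*q - 1)/3 = 7 + (-1 - 3*q)/3 = 7 + (-1/3 - q) = 20/3 - q)
A(Q) = 2 (A(Q) = -1 + 3 = 2)
J = 3/2 (J = -1/4*(-6) = 3/2 ≈ 1.5000)
P = 2
w(t, L) = 53/3 - t (w(t, L) = (5 + (20/3 - t)) + 6 = (35/3 - t) + 6 = 53/3 - t)
w(J, P)*42 = (53/3 - 1*3/2)*42 = (53/3 - 3/2)*42 = (97/6)*42 = 679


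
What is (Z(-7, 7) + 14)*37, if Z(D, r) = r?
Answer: 777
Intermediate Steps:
(Z(-7, 7) + 14)*37 = (7 + 14)*37 = 21*37 = 777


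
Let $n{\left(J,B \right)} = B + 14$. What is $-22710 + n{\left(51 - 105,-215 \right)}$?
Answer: $-22911$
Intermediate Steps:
$n{\left(J,B \right)} = 14 + B$
$-22710 + n{\left(51 - 105,-215 \right)} = -22710 + \left(14 - 215\right) = -22710 - 201 = -22911$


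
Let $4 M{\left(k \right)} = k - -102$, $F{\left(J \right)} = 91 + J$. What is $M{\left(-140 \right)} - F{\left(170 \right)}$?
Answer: $- \frac{541}{2} \approx -270.5$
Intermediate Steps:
$M{\left(k \right)} = \frac{51}{2} + \frac{k}{4}$ ($M{\left(k \right)} = \frac{k - -102}{4} = \frac{k + 102}{4} = \frac{102 + k}{4} = \frac{51}{2} + \frac{k}{4}$)
$M{\left(-140 \right)} - F{\left(170 \right)} = \left(\frac{51}{2} + \frac{1}{4} \left(-140\right)\right) - \left(91 + 170\right) = \left(\frac{51}{2} - 35\right) - 261 = - \frac{19}{2} - 261 = - \frac{541}{2}$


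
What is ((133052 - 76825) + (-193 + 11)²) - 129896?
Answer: -40545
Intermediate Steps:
((133052 - 76825) + (-193 + 11)²) - 129896 = (56227 + (-182)²) - 129896 = (56227 + 33124) - 129896 = 89351 - 129896 = -40545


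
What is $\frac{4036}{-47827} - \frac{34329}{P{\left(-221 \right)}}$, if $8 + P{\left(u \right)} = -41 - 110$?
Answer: $\frac{547070453}{2534831} \approx 215.82$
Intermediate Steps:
$P{\left(u \right)} = -159$ ($P{\left(u \right)} = -8 - 151 = -159$)
$\frac{4036}{-47827} - \frac{34329}{P{\left(-221 \right)}} = \frac{4036}{-47827} - \frac{34329}{-159} = 4036 \left(- \frac{1}{47827}\right) - - \frac{11443}{53} = - \frac{4036}{47827} + \frac{11443}{53} = \frac{547070453}{2534831}$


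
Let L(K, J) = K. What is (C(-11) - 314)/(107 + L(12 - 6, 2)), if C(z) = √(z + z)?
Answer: -314/113 + I*√22/113 ≈ -2.7788 + 0.041508*I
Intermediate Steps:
C(z) = √2*√z (C(z) = √(2*z) = √2*√z)
(C(-11) - 314)/(107 + L(12 - 6, 2)) = (√2*√(-11) - 314)/(107 + (12 - 6)) = (√2*(I*√11) - 314)/(107 + 6) = (I*√22 - 314)/113 = (-314 + I*√22)*(1/113) = -314/113 + I*√22/113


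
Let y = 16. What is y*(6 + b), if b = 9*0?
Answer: 96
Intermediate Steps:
b = 0
y*(6 + b) = 16*(6 + 0) = 16*6 = 96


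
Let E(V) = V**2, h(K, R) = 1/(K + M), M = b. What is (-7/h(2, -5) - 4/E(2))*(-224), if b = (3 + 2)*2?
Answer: 19040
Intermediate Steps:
b = 10 (b = 5*2 = 10)
M = 10
h(K, R) = 1/(10 + K) (h(K, R) = 1/(K + 10) = 1/(10 + K))
(-7/h(2, -5) - 4/E(2))*(-224) = (-7/(1/(10 + 2)) - 4/(2**2))*(-224) = (-7/(1/12) - 4/4)*(-224) = (-7/1/12 - 4*1/4)*(-224) = (-7*12 - 1)*(-224) = (-84 - 1)*(-224) = -85*(-224) = 19040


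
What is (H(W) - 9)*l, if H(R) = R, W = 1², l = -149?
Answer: 1192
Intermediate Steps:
W = 1
(H(W) - 9)*l = (1 - 9)*(-149) = -8*(-149) = 1192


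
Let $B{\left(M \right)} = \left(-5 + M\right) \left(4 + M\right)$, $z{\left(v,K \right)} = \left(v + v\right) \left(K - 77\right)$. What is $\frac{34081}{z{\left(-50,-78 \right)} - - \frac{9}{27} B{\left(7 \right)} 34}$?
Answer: $\frac{102243}{47248} \approx 2.164$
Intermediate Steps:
$z{\left(v,K \right)} = 2 v \left(-77 + K\right)$
$\frac{34081}{z{\left(-50,-78 \right)} - - \frac{9}{27} B{\left(7 \right)} 34} = \frac{34081}{2 \left(-50\right) \left(-77 - 78\right) - - \frac{9}{27} \left(-20 + 7^{2} - 7\right) 34} = \frac{34081}{2 \left(-50\right) \left(-155\right) - \left(-9\right) \frac{1}{27} \left(-20 + 49 - 7\right) 34} = \frac{34081}{15500 - \left(- \frac{1}{3}\right) 22 \cdot 34} = \frac{34081}{15500 - \left(- \frac{22}{3}\right) 34} = \frac{34081}{15500 - - \frac{748}{3}} = \frac{34081}{15500 + \frac{748}{3}} = \frac{34081}{\frac{47248}{3}} = 34081 \cdot \frac{3}{47248} = \frac{102243}{47248}$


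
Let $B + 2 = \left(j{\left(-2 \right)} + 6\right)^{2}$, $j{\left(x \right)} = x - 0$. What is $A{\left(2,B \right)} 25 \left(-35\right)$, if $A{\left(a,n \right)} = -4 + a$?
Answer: $1750$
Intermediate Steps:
$j{\left(x \right)} = x$ ($j{\left(x \right)} = x + 0 = x$)
$B = 14$ ($B = -2 + \left(-2 + 6\right)^{2} = -2 + 4^{2} = -2 + 16 = 14$)
$A{\left(2,B \right)} 25 \left(-35\right) = \left(-4 + 2\right) 25 \left(-35\right) = \left(-2\right) 25 \left(-35\right) = \left(-50\right) \left(-35\right) = 1750$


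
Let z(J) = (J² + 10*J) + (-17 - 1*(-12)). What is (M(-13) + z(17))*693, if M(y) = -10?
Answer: 307692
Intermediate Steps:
z(J) = -5 + J² + 10*J (z(J) = (J² + 10*J) + (-17 + 12) = (J² + 10*J) - 5 = -5 + J² + 10*J)
(M(-13) + z(17))*693 = (-10 + (-5 + 17² + 10*17))*693 = (-10 + (-5 + 289 + 170))*693 = (-10 + 454)*693 = 444*693 = 307692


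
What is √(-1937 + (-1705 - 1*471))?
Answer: 3*I*√457 ≈ 64.133*I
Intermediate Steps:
√(-1937 + (-1705 - 1*471)) = √(-1937 + (-1705 - 471)) = √(-1937 - 2176) = √(-4113) = 3*I*√457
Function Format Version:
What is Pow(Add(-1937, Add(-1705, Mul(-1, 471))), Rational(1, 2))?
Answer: Mul(3, I, Pow(457, Rational(1, 2))) ≈ Mul(64.133, I)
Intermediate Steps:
Pow(Add(-1937, Add(-1705, Mul(-1, 471))), Rational(1, 2)) = Pow(Add(-1937, Add(-1705, -471)), Rational(1, 2)) = Pow(Add(-1937, -2176), Rational(1, 2)) = Pow(-4113, Rational(1, 2)) = Mul(3, I, Pow(457, Rational(1, 2)))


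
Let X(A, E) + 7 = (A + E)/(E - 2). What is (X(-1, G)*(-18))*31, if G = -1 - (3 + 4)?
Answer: 17019/5 ≈ 3403.8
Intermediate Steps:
G = -8 (G = -1 - 1*7 = -1 - 7 = -8)
X(A, E) = -7 + (A + E)/(-2 + E) (X(A, E) = -7 + (A + E)/(E - 2) = -7 + (A + E)/(-2 + E))
(X(-1, G)*(-18))*31 = (((14 - 1 - 6*(-8))/(-2 - 8))*(-18))*31 = (((14 - 1 + 48)/(-10))*(-18))*31 = (-1/10*61*(-18))*31 = -61/10*(-18)*31 = (549/5)*31 = 17019/5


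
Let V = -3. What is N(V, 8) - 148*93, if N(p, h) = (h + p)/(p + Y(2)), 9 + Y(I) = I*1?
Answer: -27529/2 ≈ -13765.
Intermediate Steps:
Y(I) = -9 + I (Y(I) = -9 + I*1 = -9 + I)
N(p, h) = (h + p)/(-7 + p) (N(p, h) = (h + p)/(p + (-9 + 2)) = (h + p)/(p - 7) = (h + p)/(-7 + p))
N(V, 8) - 148*93 = (8 - 3)/(-7 - 3) - 148*93 = 5/(-10) - 13764 = -1/10*5 - 13764 = -1/2 - 13764 = -27529/2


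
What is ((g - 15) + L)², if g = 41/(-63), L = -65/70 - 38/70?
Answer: 2374681/8100 ≈ 293.17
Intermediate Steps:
L = -103/70 (L = -65*1/70 - 38*1/70 = -13/14 - 19/35 = -103/70 ≈ -1.4714)
g = -41/63 (g = 41*(-1/63) = -41/63 ≈ -0.65079)
((g - 15) + L)² = ((-41/63 - 15) - 103/70)² = (-986/63 - 103/70)² = (-1541/90)² = 2374681/8100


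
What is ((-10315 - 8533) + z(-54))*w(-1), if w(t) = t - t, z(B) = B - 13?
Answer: 0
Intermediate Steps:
z(B) = -13 + B
w(t) = 0
((-10315 - 8533) + z(-54))*w(-1) = ((-10315 - 8533) + (-13 - 54))*0 = (-18848 - 67)*0 = -18915*0 = 0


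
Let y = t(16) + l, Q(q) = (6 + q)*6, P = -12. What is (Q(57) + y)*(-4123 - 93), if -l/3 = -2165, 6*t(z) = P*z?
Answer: -28841656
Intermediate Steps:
t(z) = -2*z (t(z) = (-12*z)/6 = -2*z)
l = 6495 (l = -3*(-2165) = 6495)
Q(q) = 36 + 6*q
y = 6463 (y = -2*16 + 6495 = -32 + 6495 = 6463)
(Q(57) + y)*(-4123 - 93) = ((36 + 6*57) + 6463)*(-4123 - 93) = ((36 + 342) + 6463)*(-4216) = (378 + 6463)*(-4216) = 6841*(-4216) = -28841656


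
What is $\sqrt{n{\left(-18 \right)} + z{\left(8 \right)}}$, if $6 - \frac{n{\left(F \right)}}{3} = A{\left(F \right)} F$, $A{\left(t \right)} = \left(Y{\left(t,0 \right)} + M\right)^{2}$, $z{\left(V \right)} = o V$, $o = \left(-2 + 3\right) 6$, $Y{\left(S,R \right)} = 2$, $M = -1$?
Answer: $2 \sqrt{30} \approx 10.954$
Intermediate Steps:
$o = 6$ ($o = 1 \cdot 6 = 6$)
$z{\left(V \right)} = 6 V$
$A{\left(t \right)} = 1$ ($A{\left(t \right)} = \left(2 - 1\right)^{2} = 1^{2} = 1$)
$n{\left(F \right)} = 18 - 3 F$ ($n{\left(F \right)} = 18 - 3 \cdot 1 F = 18 - 3 F$)
$\sqrt{n{\left(-18 \right)} + z{\left(8 \right)}} = \sqrt{\left(18 - -54\right) + 6 \cdot 8} = \sqrt{\left(18 + 54\right) + 48} = \sqrt{72 + 48} = \sqrt{120} = 2 \sqrt{30}$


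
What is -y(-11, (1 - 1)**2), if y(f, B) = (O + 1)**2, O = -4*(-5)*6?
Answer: -14641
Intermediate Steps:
O = 120 (O = 20*6 = 120)
y(f, B) = 14641 (y(f, B) = (120 + 1)**2 = 121**2 = 14641)
-y(-11, (1 - 1)**2) = -1*14641 = -14641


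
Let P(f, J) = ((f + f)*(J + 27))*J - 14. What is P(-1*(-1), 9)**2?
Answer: 401956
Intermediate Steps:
P(f, J) = -14 + 2*J*f*(27 + J) (P(f, J) = ((2*f)*(27 + J))*J - 14 = (2*f*(27 + J))*J - 14 = 2*J*f*(27 + J) - 14 = -14 + 2*J*f*(27 + J))
P(-1*(-1), 9)**2 = (-14 + 2*(-1*(-1))*9**2 + 54*9*(-1*(-1)))**2 = (-14 + 2*1*81 + 54*9*1)**2 = (-14 + 162 + 486)**2 = 634**2 = 401956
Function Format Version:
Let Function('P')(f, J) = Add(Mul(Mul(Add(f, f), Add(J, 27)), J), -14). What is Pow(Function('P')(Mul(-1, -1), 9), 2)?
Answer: 401956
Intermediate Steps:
Function('P')(f, J) = Add(-14, Mul(2, J, f, Add(27, J))) (Function('P')(f, J) = Add(Mul(Mul(Mul(2, f), Add(27, J)), J), -14) = Add(Mul(Mul(2, f, Add(27, J)), J), -14) = Add(Mul(2, J, f, Add(27, J)), -14) = Add(-14, Mul(2, J, f, Add(27, J))))
Pow(Function('P')(Mul(-1, -1), 9), 2) = Pow(Add(-14, Mul(2, Mul(-1, -1), Pow(9, 2)), Mul(54, 9, Mul(-1, -1))), 2) = Pow(Add(-14, Mul(2, 1, 81), Mul(54, 9, 1)), 2) = Pow(Add(-14, 162, 486), 2) = Pow(634, 2) = 401956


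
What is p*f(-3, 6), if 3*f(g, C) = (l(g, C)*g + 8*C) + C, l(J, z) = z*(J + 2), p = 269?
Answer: 6456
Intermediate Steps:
l(J, z) = z*(2 + J)
f(g, C) = 3*C + C*g*(2 + g)/3 (f(g, C) = (((C*(2 + g))*g + 8*C) + C)/3 = ((C*g*(2 + g) + 8*C) + C)/3 = ((8*C + C*g*(2 + g)) + C)/3 = (9*C + C*g*(2 + g))/3 = 3*C + C*g*(2 + g)/3)
p*f(-3, 6) = 269*((⅓)*6*(9 - 3*(2 - 3))) = 269*((⅓)*6*(9 - 3*(-1))) = 269*((⅓)*6*(9 + 3)) = 269*((⅓)*6*12) = 269*24 = 6456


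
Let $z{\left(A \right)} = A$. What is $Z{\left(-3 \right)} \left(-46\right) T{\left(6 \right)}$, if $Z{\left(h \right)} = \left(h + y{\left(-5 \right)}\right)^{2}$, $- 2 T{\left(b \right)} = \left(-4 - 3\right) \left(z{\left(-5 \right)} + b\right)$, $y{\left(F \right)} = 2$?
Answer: $-161$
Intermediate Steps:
$T{\left(b \right)} = - \frac{35}{2} + \frac{7 b}{2}$ ($T{\left(b \right)} = - \frac{\left(-4 - 3\right) \left(-5 + b\right)}{2} = - \frac{\left(-7\right) \left(-5 + b\right)}{2} = - \frac{35 - 7 b}{2} = - \frac{35}{2} + \frac{7 b}{2}$)
$Z{\left(h \right)} = \left(2 + h\right)^{2}$ ($Z{\left(h \right)} = \left(h + 2\right)^{2} = \left(2 + h\right)^{2}$)
$Z{\left(-3 \right)} \left(-46\right) T{\left(6 \right)} = \left(2 - 3\right)^{2} \left(-46\right) \left(- \frac{35}{2} + \frac{7}{2} \cdot 6\right) = \left(-1\right)^{2} \left(-46\right) \left(- \frac{35}{2} + 21\right) = 1 \left(-46\right) \frac{7}{2} = \left(-46\right) \frac{7}{2} = -161$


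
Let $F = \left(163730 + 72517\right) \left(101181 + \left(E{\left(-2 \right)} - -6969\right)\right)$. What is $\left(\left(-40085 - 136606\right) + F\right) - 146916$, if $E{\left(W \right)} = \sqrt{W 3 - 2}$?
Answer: $25549789443 + 472494 i \sqrt{2} \approx 2.555 \cdot 10^{10} + 6.6821 \cdot 10^{5} i$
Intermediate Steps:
$E{\left(W \right)} = \sqrt{-2 + 3 W}$ ($E{\left(W \right)} = \sqrt{3 W - 2} = \sqrt{-2 + 3 W}$)
$F = 25550113050 + 472494 i \sqrt{2}$ ($F = \left(163730 + 72517\right) \left(101181 + \left(\sqrt{-2 + 3 \left(-2\right)} - -6969\right)\right) = 236247 \left(101181 + \left(\sqrt{-2 - 6} + 6969\right)\right) = 236247 \left(101181 + \left(\sqrt{-8} + 6969\right)\right) = 236247 \left(101181 + \left(2 i \sqrt{2} + 6969\right)\right) = 236247 \left(101181 + \left(6969 + 2 i \sqrt{2}\right)\right) = 236247 \left(108150 + 2 i \sqrt{2}\right) = 25550113050 + 472494 i \sqrt{2} \approx 2.555 \cdot 10^{10} + 6.6821 \cdot 10^{5} i$)
$\left(\left(-40085 - 136606\right) + F\right) - 146916 = \left(\left(-40085 - 136606\right) + \left(25550113050 + 472494 i \sqrt{2}\right)\right) - 146916 = \left(-176691 + \left(25550113050 + 472494 i \sqrt{2}\right)\right) - 146916 = \left(25549936359 + 472494 i \sqrt{2}\right) - 146916 = 25549789443 + 472494 i \sqrt{2}$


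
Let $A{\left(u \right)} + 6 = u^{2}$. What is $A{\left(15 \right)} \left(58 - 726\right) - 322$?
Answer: $-146614$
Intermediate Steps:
$A{\left(u \right)} = -6 + u^{2}$
$A{\left(15 \right)} \left(58 - 726\right) - 322 = \left(-6 + 15^{2}\right) \left(58 - 726\right) - 322 = \left(-6 + 225\right) \left(58 - 726\right) - 322 = 219 \left(-668\right) - 322 = -146292 - 322 = -146614$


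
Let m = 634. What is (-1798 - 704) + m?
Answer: -1868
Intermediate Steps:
(-1798 - 704) + m = (-1798 - 704) + 634 = -2502 + 634 = -1868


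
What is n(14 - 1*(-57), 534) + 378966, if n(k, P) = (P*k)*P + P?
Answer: 20625576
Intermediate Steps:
n(k, P) = P + k*P² (n(k, P) = k*P² + P = P + k*P²)
n(14 - 1*(-57), 534) + 378966 = 534*(1 + 534*(14 - 1*(-57))) + 378966 = 534*(1 + 534*(14 + 57)) + 378966 = 534*(1 + 534*71) + 378966 = 534*(1 + 37914) + 378966 = 534*37915 + 378966 = 20246610 + 378966 = 20625576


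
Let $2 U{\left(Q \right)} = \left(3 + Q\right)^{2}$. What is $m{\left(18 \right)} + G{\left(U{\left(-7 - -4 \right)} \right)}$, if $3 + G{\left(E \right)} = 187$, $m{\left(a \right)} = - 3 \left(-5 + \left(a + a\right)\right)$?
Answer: $91$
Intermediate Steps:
$m{\left(a \right)} = 15 - 6 a$ ($m{\left(a \right)} = - 3 \left(-5 + 2 a\right) = 15 - 6 a$)
$U{\left(Q \right)} = \frac{\left(3 + Q\right)^{2}}{2}$
$G{\left(E \right)} = 184$ ($G{\left(E \right)} = -3 + 187 = 184$)
$m{\left(18 \right)} + G{\left(U{\left(-7 - -4 \right)} \right)} = \left(15 - 108\right) + 184 = -93 + 184 = 91$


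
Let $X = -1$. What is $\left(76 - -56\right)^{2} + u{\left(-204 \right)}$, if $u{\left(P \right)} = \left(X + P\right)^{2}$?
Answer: $59449$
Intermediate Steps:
$u{\left(P \right)} = \left(-1 + P\right)^{2}$
$\left(76 - -56\right)^{2} + u{\left(-204 \right)} = \left(76 - -56\right)^{2} + \left(-1 - 204\right)^{2} = \left(76 + 56\right)^{2} + \left(-205\right)^{2} = 132^{2} + 42025 = 17424 + 42025 = 59449$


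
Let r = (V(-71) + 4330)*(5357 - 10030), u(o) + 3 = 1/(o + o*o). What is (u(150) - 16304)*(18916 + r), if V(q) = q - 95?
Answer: 3590016032114672/11325 ≈ 3.1700e+11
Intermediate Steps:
V(q) = -95 + q
u(o) = -3 + 1/(o + o²) (u(o) = -3 + 1/(o + o*o) = -3 + 1/(o + o²))
r = -19458372 (r = ((-95 - 71) + 4330)*(5357 - 10030) = (-166 + 4330)*(-4673) = 4164*(-4673) = -19458372)
(u(150) - 16304)*(18916 + r) = ((1 - 3*150 - 3*150²)/(150*(1 + 150)) - 16304)*(18916 - 19458372) = ((1/150)*(1 - 450 - 3*22500)/151 - 16304)*(-19439456) = ((1/150)*(1/151)*(1 - 450 - 67500) - 16304)*(-19439456) = ((1/150)*(1/151)*(-67949) - 16304)*(-19439456) = (-67949/22650 - 16304)*(-19439456) = -369353549/22650*(-19439456) = 3590016032114672/11325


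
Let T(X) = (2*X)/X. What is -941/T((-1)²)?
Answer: -941/2 ≈ -470.50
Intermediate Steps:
T(X) = 2
-941/T((-1)²) = -941/2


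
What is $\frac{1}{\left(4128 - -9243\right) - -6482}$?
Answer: $\frac{1}{19853} \approx 5.037 \cdot 10^{-5}$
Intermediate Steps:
$\frac{1}{\left(4128 - -9243\right) - -6482} = \frac{1}{\left(4128 + 9243\right) + 6482} = \frac{1}{13371 + 6482} = \frac{1}{19853}$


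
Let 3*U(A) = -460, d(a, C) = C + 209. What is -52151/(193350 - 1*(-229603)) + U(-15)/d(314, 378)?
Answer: -286396291/744820233 ≈ -0.38452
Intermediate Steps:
d(a, C) = 209 + C
U(A) = -460/3 (U(A) = (⅓)*(-460) = -460/3)
-52151/(193350 - 1*(-229603)) + U(-15)/d(314, 378) = -52151/(193350 - 1*(-229603)) - 460/(3*(209 + 378)) = -52151/(193350 + 229603) - 460/3/587 = -52151/422953 - 460/3*1/587 = -52151*1/422953 - 460/1761 = -52151/422953 - 460/1761 = -286396291/744820233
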